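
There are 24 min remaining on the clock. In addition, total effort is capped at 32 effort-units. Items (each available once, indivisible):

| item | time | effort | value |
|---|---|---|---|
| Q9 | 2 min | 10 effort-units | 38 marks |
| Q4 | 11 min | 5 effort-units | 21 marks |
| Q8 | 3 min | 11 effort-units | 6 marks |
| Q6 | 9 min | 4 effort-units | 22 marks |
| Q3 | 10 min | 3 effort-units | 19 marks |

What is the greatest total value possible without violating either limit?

85 marks

Feasible sets respecting both limits:
- Q9+Q8+Q6+Q3: time 24, effort 28, value 85
- Q9+Q4+Q6: time 22, effort 19, value 81
- Q9+Q6+Q3: time 21, effort 17, value 79
Best: 85 marks.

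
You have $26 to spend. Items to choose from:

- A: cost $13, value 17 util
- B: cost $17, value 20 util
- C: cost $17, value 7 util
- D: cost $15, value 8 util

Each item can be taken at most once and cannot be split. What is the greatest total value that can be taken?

20 util

This is a 0/1 knapsack; check combinations near the capacity.
- B: cost 17, value 20
- A: cost 13, value 17
- D: cost 15, value 8
- C: cost 17, value 7
Best: 20 util.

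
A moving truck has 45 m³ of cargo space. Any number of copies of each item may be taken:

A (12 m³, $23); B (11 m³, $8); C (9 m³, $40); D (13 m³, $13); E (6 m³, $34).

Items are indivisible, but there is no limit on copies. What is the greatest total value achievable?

Best value-per-unit is E at 34/6; filling with it alone gives 7×34 = 238.
Optimal mix: 1×C + 6×E → volume 45, value 244.

$244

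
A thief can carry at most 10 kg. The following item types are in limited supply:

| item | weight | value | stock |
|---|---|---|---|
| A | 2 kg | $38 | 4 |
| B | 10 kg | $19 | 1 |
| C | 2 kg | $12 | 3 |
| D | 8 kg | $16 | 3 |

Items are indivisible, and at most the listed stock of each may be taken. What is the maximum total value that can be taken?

Top feasible selections:
- 4×A + 1×C: weight 10, value 164
- 4×A: weight 8, value 152
- 3×A + 2×C: weight 10, value 138
Best: $164.

$164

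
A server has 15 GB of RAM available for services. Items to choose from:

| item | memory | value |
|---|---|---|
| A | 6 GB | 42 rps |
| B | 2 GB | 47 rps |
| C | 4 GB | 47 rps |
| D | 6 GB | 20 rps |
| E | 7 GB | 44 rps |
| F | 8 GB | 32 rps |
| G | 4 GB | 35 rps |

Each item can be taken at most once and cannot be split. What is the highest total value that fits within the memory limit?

Check high-value combinations within 15 GB:
- B+C+E: memory 2+4+7=13, value 47+47+44=138
- A+B+C: memory 6+2+4=12, value 42+47+47=136
- A+B+E: memory 6+2+7=15, value 42+47+44=133
- B+C+G: memory 2+4+4=10, value 47+47+35=129
- B+E+G: memory 2+7+4=13, value 47+44+35=126
Best: 138 rps.

138 rps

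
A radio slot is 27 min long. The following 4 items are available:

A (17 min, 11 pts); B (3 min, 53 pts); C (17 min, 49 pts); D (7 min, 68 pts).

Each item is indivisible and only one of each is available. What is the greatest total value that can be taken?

170 pts

Check high-value combinations within 27 min:
- B+C+D: duration 3+17+7=27, value 53+49+68=170
- A+B+D: duration 17+3+7=27, value 11+53+68=132
- B+D: duration 3+7=10, value 53+68=121
Best: 170 pts.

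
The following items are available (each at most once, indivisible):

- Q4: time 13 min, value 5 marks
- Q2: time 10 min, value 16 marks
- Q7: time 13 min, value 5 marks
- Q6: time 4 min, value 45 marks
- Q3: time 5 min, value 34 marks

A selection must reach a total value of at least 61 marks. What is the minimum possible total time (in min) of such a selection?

9

Subsets with value ≥ 61, sorted by total time:
- Q6+Q3: time 9, value 79
- Q2+Q6: time 14, value 61
Minimum time: 9 min.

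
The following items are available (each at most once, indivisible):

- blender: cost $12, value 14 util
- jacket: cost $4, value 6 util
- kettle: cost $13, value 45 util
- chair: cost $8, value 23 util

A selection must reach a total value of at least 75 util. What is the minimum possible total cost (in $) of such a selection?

33

Subsets with value ≥ 75, sorted by total cost:
- blender+kettle+chair: cost 33, value 82
- blender+jacket+kettle+chair: cost 37, value 88
Minimum cost: 33 $.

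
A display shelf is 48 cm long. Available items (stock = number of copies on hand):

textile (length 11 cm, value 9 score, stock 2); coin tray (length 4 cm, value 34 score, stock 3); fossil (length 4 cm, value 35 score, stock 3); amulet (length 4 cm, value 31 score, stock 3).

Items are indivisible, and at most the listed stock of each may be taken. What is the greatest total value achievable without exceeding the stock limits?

309 score

Best selections within length 48 and stock limits:
- 1×textile + 3×coin tray + 3×fossil + 3×amulet: length 47, value 309
- 3×coin tray + 3×fossil + 3×amulet: length 36, value 300
- 1×textile + 3×coin tray + 3×fossil + 2×amulet: length 43, value 278
- 1×textile + 2×coin tray + 3×fossil + 3×amulet: length 43, value 275
Best: 309 score.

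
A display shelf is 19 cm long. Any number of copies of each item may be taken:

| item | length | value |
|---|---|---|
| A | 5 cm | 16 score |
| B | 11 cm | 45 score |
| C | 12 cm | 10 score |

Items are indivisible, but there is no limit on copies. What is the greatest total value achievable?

Best value-per-unit is B at 45/11; filling with it alone gives 1×45 = 45.
Optimal mix: 1×A + 1×B → length 16, value 61.

61 score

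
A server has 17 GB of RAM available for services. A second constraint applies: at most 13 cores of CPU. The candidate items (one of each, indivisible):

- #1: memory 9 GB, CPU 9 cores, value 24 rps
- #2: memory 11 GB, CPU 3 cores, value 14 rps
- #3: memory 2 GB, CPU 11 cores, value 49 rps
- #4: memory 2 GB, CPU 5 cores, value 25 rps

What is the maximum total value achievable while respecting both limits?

49 rps

Feasible sets respecting both limits:
- #3: memory 2, CPU 11, value 49
- #2+#4: memory 13, CPU 8, value 39
- #4: memory 2, CPU 5, value 25
Best: 49 rps.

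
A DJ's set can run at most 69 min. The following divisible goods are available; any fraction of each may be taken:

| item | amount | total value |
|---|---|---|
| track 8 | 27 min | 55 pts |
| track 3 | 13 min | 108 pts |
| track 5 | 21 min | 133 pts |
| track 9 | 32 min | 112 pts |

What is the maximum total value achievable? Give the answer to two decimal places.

Take in order of value per unit:
- track 3 (108/13 per unit): all 13 → value 108, running total 108.00
- track 5 (133/21 per unit): all 21 → value 133, running total 241.00
- track 9 (112/32 per unit): all 32 → value 112, running total 353.00
- track 8 (55/27 per unit): 3 of 27 → value 3×55/27 = 6.1111, running total 359.11
Total 359.11.

359.11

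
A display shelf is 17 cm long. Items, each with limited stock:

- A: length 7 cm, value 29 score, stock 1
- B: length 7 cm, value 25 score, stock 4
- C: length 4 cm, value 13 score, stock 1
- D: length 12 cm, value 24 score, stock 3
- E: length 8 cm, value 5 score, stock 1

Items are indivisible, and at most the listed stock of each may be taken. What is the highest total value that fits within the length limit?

Best selections within length 17 and stock limits:
- 1×A + 1×B: length 14, value 54
- 2×B: length 14, value 50
- 1×A + 1×C: length 11, value 42
- 1×B + 1×C: length 11, value 38
Best: 54 score.

54 score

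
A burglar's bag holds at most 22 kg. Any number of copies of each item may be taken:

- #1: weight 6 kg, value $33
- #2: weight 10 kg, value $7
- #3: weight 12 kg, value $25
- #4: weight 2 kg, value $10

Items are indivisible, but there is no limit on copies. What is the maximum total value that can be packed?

$119

Best value-per-unit is #1 at 33/6; filling with it alone gives 3×33 = 99.
Optimal mix: 3×#1 + 2×#4 → weight 22, value 119.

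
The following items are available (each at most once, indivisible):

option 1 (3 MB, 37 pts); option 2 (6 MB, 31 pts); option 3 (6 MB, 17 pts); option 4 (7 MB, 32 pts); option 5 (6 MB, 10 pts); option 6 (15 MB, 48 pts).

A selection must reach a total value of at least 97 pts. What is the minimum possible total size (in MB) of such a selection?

Subsets with value ≥ 97, sorted by total size:
- option 1+option 2+option 4: size 16, value 100
- option 1+option 2+option 3+option 4: size 22, value 117
Minimum size: 16 MB.

16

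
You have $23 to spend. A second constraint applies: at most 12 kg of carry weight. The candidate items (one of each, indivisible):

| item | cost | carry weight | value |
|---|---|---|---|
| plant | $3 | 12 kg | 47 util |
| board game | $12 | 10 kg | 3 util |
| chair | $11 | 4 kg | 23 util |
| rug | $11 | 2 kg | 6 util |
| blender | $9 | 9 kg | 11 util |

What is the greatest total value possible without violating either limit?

Feasible sets respecting both limits:
- plant: cost 3, carry weight 12, value 47
- chair+rug: cost 22, carry weight 6, value 29
- chair: cost 11, carry weight 4, value 23
Best: 47 util.

47 util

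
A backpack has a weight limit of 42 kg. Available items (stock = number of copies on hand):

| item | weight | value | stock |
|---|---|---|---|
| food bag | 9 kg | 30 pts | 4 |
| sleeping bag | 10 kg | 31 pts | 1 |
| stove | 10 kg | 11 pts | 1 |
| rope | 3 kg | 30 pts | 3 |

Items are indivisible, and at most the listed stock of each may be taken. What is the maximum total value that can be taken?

Best selections within weight 42 and stock limits:
- 2×food bag + 1×sleeping bag + 3×rope: weight 37, value 181
- 3×food bag + 3×rope: weight 36, value 180
- 4×food bag + 2×rope: weight 42, value 180
- 1×food bag + 1×sleeping bag + 1×stove + 3×rope: weight 38, value 162
Best: 181 pts.

181 pts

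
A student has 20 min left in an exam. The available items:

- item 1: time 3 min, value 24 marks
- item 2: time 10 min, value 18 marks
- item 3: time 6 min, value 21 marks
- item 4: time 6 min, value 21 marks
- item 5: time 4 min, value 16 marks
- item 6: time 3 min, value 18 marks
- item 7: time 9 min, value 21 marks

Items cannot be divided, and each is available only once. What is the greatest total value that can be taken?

Check high-value combinations within 20 min:
- item 1+item 3+item 4+item 6: time 3+6+6+3=18, value 24+21+21+18=84
- item 1+item 3+item 4+item 5: time 3+6+6+4=19, value 24+21+21+16=82
- item 1+item 3+item 5+item 6: time 3+6+4+3=16, value 24+21+16+18=79
- item 1+item 4+item 5+item 6: time 3+6+4+3=16, value 24+21+16+18=79
- item 1+item 5+item 6+item 7: time 3+4+3+9=19, value 24+16+18+21=79
Best: 84 marks.

84 marks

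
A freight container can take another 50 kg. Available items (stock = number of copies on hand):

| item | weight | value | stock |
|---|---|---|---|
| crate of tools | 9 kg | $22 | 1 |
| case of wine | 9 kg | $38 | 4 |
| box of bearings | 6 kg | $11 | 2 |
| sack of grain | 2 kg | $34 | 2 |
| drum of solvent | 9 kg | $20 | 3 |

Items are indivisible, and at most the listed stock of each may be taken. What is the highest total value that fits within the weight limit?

$242

Best selections within weight 50 and stock limits:
- 1×crate of tools + 4×case of wine + 2×sack of grain: weight 49, value 242
- 4×case of wine + 2×sack of grain + 1×drum of solvent: weight 49, value 240
Best: $242.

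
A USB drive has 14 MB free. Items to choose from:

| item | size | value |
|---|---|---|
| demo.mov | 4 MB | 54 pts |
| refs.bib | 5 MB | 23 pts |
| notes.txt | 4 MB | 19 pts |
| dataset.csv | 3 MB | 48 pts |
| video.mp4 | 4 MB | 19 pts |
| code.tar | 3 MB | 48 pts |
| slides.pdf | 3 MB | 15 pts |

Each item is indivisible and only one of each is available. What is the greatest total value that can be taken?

169 pts

This is a 0/1 knapsack; check combinations near the capacity.
- demo.mov+notes.txt+dataset.csv+code.tar: size 4+4+3+3=14, value 54+19+48+48=169
- demo.mov+dataset.csv+video.mp4+code.tar: size 4+3+4+3=14, value 54+48+19+48=169
- demo.mov+dataset.csv+code.tar+slides.pdf: size 4+3+3+3=13, value 54+48+48+15=165
Best: 169 pts.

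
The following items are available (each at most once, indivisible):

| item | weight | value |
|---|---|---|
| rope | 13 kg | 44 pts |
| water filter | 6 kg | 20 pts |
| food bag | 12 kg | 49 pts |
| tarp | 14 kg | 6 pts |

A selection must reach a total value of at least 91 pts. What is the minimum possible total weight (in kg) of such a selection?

Subsets with value ≥ 91, sorted by total weight:
- rope+food bag: weight 25, value 93
- rope+water filter+food bag: weight 31, value 113
Minimum weight: 25 kg.

25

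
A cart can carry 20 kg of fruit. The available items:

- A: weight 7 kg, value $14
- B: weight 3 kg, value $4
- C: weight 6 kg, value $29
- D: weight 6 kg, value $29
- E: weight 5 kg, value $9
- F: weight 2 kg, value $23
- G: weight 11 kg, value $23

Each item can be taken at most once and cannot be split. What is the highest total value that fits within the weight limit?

$90

Check high-value combinations within 20 kg:
- C+D+E+F: weight 6+6+5+2=19, value 29+29+9+23=90
- B+C+D+F: weight 3+6+6+2=17, value 4+29+29+23=85
- C+D+F: weight 6+6+2=14, value 29+29+23=81
Best: $90.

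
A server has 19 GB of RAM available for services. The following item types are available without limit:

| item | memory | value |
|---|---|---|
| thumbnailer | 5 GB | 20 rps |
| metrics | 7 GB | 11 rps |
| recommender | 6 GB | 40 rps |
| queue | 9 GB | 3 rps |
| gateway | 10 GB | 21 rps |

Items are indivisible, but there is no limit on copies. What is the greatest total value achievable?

120 rps

Best value-per-unit is recommender at 40/6, and filling with it alone uses memory 3×6=18. No mix of the others beats 3×40 = 120.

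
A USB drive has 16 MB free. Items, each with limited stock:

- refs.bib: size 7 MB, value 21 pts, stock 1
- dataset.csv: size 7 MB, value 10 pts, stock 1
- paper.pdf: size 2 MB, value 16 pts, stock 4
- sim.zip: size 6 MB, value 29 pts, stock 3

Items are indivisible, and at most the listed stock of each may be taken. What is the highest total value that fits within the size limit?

Best selections within size 16 and stock limits:
- 4×paper.pdf + 1×sim.zip: size 14, value 93
- 2×paper.pdf + 2×sim.zip: size 16, value 90
- 1×refs.bib + 4×paper.pdf: size 15, value 85
- 3×paper.pdf + 1×sim.zip: size 12, value 77
Best: 93 pts.

93 pts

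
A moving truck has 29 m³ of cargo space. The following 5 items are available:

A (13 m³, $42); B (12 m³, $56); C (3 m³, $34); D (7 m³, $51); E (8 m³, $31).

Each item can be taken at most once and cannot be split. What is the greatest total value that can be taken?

$141

Check high-value combinations within 29 m³:
- B+C+D: volume 12+3+7=22, value 56+34+51=141
- B+D+E: volume 12+7+8=27, value 56+51+31=138
- A+B+C: volume 13+12+3=28, value 42+56+34=132
- A+C+D: volume 13+3+7=23, value 42+34+51=127
- A+D+E: volume 13+7+8=28, value 42+51+31=124
Best: $141.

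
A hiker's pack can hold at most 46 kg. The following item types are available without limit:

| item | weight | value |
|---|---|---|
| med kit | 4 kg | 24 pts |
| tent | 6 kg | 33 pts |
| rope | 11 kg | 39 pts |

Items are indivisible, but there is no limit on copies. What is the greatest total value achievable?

Best value-per-unit is med kit at 24/4; filling with it alone gives 11×24 = 264.
Optimal mix: 10×med kit + 1×tent → weight 46, value 273.

273 pts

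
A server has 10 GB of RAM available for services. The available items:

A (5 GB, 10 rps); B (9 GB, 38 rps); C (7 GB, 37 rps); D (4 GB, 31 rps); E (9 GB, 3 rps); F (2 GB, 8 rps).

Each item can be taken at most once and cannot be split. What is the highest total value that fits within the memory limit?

45 rps

Check high-value combinations within 10 GB:
- C+F: memory 7+2=9, value 37+8=45
- A+D: memory 5+4=9, value 10+31=41
- D+F: memory 4+2=6, value 31+8=39
- B: memory 9, value 38
- C: memory 7, value 37
Best: 45 rps.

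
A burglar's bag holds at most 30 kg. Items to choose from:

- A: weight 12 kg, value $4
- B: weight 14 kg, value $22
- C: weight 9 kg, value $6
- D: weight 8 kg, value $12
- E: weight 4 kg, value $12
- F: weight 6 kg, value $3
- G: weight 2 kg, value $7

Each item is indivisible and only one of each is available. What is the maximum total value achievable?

$53

Check high-value combinations within 30 kg:
- B+D+E+G: weight 14+8+4+2=28, value 22+12+12+7=53
- B+C+E+G: weight 14+9+4+2=29, value 22+6+12+7=47
- B+D+E: weight 14+8+4=26, value 22+12+12=46
Best: $53.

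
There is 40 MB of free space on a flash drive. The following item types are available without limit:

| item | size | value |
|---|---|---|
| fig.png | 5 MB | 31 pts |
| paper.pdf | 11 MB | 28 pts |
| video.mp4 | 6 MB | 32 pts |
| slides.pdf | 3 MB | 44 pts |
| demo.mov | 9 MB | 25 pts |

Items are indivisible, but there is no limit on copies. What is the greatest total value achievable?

572 pts

Best value-per-unit is slides.pdf at 44/3, and filling with it alone uses size 13×3=39. No mix of the others beats 13×44 = 572.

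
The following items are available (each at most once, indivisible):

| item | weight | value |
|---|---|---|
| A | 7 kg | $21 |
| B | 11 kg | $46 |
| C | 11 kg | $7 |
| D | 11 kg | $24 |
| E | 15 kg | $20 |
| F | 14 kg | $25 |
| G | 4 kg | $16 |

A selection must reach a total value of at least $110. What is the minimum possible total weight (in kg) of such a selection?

40

Subsets with value ≥ 110, sorted by total weight:
- B+D+F+G: weight 40, value 111
- A+B+D+F: weight 43, value 116
- A+B+C+D+G: weight 44, value 114
Minimum weight: 40 kg.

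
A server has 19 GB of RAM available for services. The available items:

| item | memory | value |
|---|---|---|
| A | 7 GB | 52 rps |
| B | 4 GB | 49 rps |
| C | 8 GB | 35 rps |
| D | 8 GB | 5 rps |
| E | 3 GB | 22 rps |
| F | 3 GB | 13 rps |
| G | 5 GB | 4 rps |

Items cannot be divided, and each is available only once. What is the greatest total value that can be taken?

Check high-value combinations within 19 GB:
- A+B+E+F: memory 7+4+3+3=17, value 52+49+22+13=136
- A+B+C: memory 7+4+8=19, value 52+49+35=136
- A+B+E+G: memory 7+4+3+5=19, value 52+49+22+4=127
- A+B+E: memory 7+4+3=14, value 52+49+22=123
Best: 136 rps.

136 rps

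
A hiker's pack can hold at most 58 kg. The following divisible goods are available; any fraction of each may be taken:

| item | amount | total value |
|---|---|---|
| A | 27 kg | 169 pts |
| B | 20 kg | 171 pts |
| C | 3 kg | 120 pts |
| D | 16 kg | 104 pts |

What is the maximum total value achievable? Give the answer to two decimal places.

Take in order of value per unit:
- C (120/3 per unit): all 3 → value 120, running total 120.00
- B (171/20 per unit): all 20 → value 171, running total 291.00
- D (104/16 per unit): all 16 → value 104, running total 395.00
- A (169/27 per unit): 19 of 27 → value 19×169/27 = 118.9259, running total 513.93
Total 513.93.

513.93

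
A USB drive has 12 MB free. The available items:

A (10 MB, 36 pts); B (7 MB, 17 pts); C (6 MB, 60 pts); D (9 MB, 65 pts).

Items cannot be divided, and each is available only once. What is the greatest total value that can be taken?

65 pts

Check high-value combinations within 12 MB:
- D: size 9, value 65
- C: size 6, value 60
- A: size 10, value 36
- B: size 7, value 17
Best: 65 pts.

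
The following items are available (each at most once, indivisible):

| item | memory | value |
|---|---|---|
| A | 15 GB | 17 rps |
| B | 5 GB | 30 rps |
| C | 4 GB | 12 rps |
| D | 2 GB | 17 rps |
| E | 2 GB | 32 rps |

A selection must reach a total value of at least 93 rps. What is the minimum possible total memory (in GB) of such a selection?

24

Subsets with value ≥ 93, sorted by total memory:
- A+B+D+E: memory 24, value 96
- A+B+C+D+E: memory 28, value 108
Minimum memory: 24 GB.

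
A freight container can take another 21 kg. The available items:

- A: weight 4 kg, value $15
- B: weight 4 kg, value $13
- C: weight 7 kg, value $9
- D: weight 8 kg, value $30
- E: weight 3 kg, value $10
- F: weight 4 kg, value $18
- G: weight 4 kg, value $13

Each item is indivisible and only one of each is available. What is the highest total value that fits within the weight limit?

Check high-value combinations within 21 kg:
- A+B+D+F: weight 4+4+8+4=20, value 15+13+30+18=76
- A+D+F+G: weight 4+8+4+4=20, value 15+30+18+13=76
- B+D+F+G: weight 4+8+4+4=20, value 13+30+18+13=74
- A+D+E+F: weight 4+8+3+4=19, value 15+30+10+18=73
Best: $76.

$76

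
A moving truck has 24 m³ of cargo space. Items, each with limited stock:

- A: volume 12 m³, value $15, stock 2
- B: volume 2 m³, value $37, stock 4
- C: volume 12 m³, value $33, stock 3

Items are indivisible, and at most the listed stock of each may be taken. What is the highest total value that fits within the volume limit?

Best selections within volume 24 and stock limits:
- 4×B + 1×C: volume 20, value 181
- 1×A + 4×B: volume 20, value 163
Best: $181.

$181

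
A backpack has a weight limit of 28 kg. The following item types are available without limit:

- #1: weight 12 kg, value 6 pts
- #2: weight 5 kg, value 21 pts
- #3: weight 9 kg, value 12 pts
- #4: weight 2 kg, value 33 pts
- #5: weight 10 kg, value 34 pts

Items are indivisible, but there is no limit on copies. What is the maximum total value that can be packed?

462 pts

Best value-per-unit is #4 at 33/2, and filling with it alone uses weight 14×2=28. No mix of the others beats 14×33 = 462.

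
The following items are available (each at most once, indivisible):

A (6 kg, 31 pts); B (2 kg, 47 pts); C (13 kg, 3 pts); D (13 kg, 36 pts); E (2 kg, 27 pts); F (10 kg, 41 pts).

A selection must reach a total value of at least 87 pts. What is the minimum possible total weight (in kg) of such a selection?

10

Subsets with value ≥ 87, sorted by total weight:
- A+B+E: weight 10, value 105
- B+F: weight 12, value 88
- B+E+F: weight 14, value 115
- B+D+E: weight 17, value 110
Minimum weight: 10 kg.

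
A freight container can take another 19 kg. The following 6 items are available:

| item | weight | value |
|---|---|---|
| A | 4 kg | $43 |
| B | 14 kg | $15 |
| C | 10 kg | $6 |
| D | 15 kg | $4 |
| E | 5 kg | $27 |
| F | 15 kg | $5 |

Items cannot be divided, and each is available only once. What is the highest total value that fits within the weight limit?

$76

Check high-value combinations within 19 kg:
- A+C+E: weight 4+10+5=19, value 43+6+27=76
- A+E: weight 4+5=9, value 43+27=70
- A+B: weight 4+14=18, value 43+15=58
- A+C: weight 4+10=14, value 43+6=49
Best: $76.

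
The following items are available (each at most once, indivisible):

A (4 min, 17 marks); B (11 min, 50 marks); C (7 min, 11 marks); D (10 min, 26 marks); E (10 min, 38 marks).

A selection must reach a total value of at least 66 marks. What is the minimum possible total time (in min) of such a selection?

Subsets with value ≥ 66, sorted by total time:
- A+B: time 15, value 67
- B+E: time 21, value 88
- B+D: time 21, value 76
- A+C+E: time 21, value 66
Minimum time: 15 min.

15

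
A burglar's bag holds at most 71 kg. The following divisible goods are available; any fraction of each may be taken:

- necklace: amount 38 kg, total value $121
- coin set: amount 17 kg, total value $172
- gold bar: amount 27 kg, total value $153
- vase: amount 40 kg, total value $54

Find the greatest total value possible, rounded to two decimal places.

Take in order of value per unit:
- coin set (172/17 per unit): all 17 → value 172, running total 172.00
- gold bar (153/27 per unit): all 27 → value 153, running total 325.00
- necklace (121/38 per unit): 27 of 38 → value 27×121/38 = 85.9737, running total 410.97
Total 410.97.

410.97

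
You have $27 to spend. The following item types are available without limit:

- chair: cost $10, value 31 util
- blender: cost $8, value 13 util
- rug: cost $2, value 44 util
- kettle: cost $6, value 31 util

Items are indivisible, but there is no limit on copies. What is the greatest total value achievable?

Best value-per-unit is rug at 44/2, and filling with it alone uses cost 13×2=26. No mix of the others beats 13×44 = 572.

572 util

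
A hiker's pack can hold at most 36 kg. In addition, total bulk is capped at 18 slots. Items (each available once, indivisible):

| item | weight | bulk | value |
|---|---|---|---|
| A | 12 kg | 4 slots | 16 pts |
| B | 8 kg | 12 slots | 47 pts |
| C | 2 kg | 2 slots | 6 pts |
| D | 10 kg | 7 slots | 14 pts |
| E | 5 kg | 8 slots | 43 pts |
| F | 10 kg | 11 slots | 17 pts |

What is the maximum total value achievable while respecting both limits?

Feasible sets respecting both limits:
- A+B+C: weight 22, bulk 18, value 69
- A+C+E: weight 19, bulk 14, value 65
- A+B: weight 20, bulk 16, value 63
Best: 69 pts.

69 pts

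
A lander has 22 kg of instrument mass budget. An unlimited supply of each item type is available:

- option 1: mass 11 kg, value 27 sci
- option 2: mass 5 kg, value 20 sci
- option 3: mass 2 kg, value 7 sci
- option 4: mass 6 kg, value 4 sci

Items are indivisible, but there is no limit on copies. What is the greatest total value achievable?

Best value-per-unit is option 2 at 20/5; filling with it alone gives 4×20 = 80.
Optimal mix: 4×option 2 + 1×option 3 → mass 22, value 87.

87 sci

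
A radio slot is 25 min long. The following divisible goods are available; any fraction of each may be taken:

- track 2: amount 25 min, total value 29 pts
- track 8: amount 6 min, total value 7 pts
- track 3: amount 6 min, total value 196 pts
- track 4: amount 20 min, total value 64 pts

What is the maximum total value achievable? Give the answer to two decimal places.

Take in order of value per unit:
- track 3 (196/6 per unit): all 6 → value 196, running total 196.00
- track 4 (64/20 per unit): 19 of 20 → value 19×64/20 = 60.8000, running total 256.80
Total 256.80.

256.80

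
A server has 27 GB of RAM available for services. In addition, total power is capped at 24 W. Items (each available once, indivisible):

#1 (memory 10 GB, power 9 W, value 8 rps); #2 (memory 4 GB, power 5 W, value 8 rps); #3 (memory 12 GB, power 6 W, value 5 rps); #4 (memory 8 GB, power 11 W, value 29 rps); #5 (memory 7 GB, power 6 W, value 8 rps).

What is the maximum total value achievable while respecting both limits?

45 rps

Feasible sets respecting both limits:
- #2+#4+#5: memory 19, power 22, value 45
- #2+#3+#4: memory 24, power 22, value 42
- #3+#4+#5: memory 27, power 23, value 42
- #1+#4: memory 18, power 20, value 37
Best: 45 rps.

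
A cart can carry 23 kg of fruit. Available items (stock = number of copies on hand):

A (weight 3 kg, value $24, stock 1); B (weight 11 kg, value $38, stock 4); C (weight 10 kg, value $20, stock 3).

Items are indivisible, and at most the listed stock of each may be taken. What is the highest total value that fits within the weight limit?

$76

Best selections within weight 23 and stock limits:
- 2×B: weight 22, value 76
- 1×A + 2×C: weight 23, value 64
Best: $76.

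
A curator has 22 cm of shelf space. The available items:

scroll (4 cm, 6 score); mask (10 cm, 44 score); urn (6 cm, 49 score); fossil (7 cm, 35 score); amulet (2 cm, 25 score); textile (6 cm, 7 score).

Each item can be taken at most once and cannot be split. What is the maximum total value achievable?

124 score

This is a 0/1 knapsack; check combinations near the capacity.
- scroll+mask+urn+amulet: length 4+10+6+2=22, value 6+44+49+25=124
- mask+urn+amulet: length 10+6+2=18, value 44+49+25=118
- urn+fossil+amulet+textile: length 6+7+2+6=21, value 49+35+25+7=116
Best: 124 score.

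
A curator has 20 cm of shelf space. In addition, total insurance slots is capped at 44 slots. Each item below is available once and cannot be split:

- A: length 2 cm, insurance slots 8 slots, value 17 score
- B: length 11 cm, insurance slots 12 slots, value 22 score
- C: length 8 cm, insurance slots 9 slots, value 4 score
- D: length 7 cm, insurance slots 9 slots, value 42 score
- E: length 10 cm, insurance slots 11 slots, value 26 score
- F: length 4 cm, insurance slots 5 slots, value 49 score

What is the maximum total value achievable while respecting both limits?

108 score

Feasible sets respecting both limits:
- A+D+F: length 13, insurance slots 22, value 108
- C+D+F: length 19, insurance slots 23, value 95
- A+E+F: length 16, insurance slots 24, value 92
Best: 108 score.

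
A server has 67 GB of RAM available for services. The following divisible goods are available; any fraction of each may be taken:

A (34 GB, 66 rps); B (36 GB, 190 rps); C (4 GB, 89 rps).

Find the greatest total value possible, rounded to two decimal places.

Take in order of value per unit:
- C (89/4 per unit): all 4 → value 89, running total 89.00
- B (190/36 per unit): all 36 → value 190, running total 279.00
- A (66/34 per unit): 27 of 34 → value 27×66/34 = 52.4118, running total 331.41
Total 331.41.

331.41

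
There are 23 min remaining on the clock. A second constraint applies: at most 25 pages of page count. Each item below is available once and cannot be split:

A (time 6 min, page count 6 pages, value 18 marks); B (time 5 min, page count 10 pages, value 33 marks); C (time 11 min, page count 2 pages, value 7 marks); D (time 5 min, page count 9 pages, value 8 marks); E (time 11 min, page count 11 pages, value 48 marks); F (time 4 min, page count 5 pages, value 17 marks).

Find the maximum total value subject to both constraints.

83 marks

Feasible sets respecting both limits:
- A+E+F: time 21, page count 22, value 83
- B+E: time 16, page count 21, value 81
- D+E+F: time 20, page count 25, value 73
Best: 83 marks.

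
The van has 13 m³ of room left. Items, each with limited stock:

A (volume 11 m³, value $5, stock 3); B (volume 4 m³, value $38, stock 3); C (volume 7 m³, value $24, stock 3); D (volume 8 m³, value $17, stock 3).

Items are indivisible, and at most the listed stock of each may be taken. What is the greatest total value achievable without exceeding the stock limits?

Top feasible selections:
- 3×B: volume 12, value 114
- 2×B: volume 8, value 76
- 1×B + 1×C: volume 11, value 62
Best: $114.

$114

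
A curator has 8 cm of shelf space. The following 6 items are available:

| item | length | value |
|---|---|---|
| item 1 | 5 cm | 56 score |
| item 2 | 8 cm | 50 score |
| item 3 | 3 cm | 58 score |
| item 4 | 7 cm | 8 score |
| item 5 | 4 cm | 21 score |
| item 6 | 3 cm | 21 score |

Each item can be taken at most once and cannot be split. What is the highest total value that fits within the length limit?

114 score

Check high-value combinations within 8 cm:
- item 1+item 3: length 5+3=8, value 56+58=114
- item 3+item 6: length 3+3=6, value 58+21=79
- item 3+item 5: length 3+4=7, value 58+21=79
Best: 114 score.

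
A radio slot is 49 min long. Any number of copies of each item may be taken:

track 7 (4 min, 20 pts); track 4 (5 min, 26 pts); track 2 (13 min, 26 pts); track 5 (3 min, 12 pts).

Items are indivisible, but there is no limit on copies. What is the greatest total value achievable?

Best value-per-unit is track 4 at 26/5; filling with it alone gives 9×26 = 234.
Optimal mix: 1×track 7 + 9×track 4 → duration 49, value 254.

254 pts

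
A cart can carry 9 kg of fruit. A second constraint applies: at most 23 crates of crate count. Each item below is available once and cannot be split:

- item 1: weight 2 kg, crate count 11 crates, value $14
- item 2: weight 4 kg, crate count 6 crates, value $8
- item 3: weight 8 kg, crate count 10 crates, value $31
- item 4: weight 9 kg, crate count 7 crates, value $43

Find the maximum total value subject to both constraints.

Feasible sets respecting both limits:
- item 4: weight 9, crate count 7, value 43
- item 3: weight 8, crate count 10, value 31
- item 1+item 2: weight 6, crate count 17, value 22
Best: $43.

$43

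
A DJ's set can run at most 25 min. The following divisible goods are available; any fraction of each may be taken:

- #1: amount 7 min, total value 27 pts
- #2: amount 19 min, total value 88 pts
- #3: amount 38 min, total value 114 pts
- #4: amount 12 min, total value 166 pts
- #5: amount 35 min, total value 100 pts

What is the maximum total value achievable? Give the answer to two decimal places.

Take in order of value per unit:
- #4 (166/12 per unit): all 12 → value 166, running total 166.00
- #2 (88/19 per unit): 13 of 19 → value 13×88/19 = 60.2105, running total 226.21
Total 226.21.

226.21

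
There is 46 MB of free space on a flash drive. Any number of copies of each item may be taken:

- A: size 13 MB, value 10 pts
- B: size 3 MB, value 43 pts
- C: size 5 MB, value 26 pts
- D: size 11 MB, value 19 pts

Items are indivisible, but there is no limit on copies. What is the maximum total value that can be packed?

645 pts

Best value-per-unit is B at 43/3, and filling with it alone uses size 15×3=45. No mix of the others beats 15×43 = 645.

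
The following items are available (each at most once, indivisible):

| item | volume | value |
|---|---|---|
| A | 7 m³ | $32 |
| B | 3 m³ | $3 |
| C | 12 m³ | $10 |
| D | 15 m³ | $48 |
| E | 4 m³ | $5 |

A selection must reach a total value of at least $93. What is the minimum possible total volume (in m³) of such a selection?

37

Subsets with value ≥ 93, sorted by total volume:
- A+B+C+D: volume 37, value 93
- A+C+D+E: volume 38, value 95
- A+B+C+D+E: volume 41, value 98
Minimum volume: 37 m³.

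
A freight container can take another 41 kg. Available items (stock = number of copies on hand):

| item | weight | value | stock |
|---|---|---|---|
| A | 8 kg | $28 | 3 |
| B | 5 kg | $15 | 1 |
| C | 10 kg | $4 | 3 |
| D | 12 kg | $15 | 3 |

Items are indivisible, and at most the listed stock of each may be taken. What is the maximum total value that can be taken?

$114

Top feasible selections:
- 3×A + 1×B + 1×D: weight 41, value 114
- 3×A + 1×B + 1×C: weight 39, value 103
- 3×A + 1×B: weight 29, value 99
Best: $114.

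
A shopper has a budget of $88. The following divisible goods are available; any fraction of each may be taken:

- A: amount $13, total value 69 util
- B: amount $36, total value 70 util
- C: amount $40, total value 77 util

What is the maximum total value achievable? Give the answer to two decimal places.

Take in order of value per unit:
- A (69/13 per unit): all 13 → value 69, running total 69.00
- B (70/36 per unit): all 36 → value 70, running total 139.00
- C (77/40 per unit): 39 of 40 → value 39×77/40 = 75.0750, running total 214.08
Total 214.08.

214.08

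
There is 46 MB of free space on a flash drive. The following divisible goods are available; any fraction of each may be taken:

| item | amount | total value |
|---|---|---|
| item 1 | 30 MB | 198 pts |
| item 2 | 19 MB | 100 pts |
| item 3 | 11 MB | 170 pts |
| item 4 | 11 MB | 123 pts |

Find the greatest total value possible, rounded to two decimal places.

Take in order of value per unit:
- item 3 (170/11 per unit): all 11 → value 170, running total 170.00
- item 4 (123/11 per unit): all 11 → value 123, running total 293.00
- item 1 (198/30 per unit): 24 of 30 → value 24×198/30 = 158.4000, running total 451.40
Total 451.40.

451.40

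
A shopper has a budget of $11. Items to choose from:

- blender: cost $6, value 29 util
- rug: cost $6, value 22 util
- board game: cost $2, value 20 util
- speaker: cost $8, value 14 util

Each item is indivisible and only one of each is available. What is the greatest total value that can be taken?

49 util

Check high-value combinations within $11:
- blender+board game: cost 6+2=8, value 29+20=49
- rug+board game: cost 6+2=8, value 22+20=42
- board game+speaker: cost 2+8=10, value 20+14=34
- blender: cost 6, value 29
Best: 49 util.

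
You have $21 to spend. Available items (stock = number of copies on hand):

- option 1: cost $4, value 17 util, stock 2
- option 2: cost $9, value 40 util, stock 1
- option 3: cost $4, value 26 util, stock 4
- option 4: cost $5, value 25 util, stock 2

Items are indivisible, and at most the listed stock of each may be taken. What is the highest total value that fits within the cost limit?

129 util

Best selections within cost 21 and stock limits:
- 4×option 3 + 1×option 4: cost 21, value 129
- 1×option 1 + 4×option 3: cost 20, value 121
- 1×option 1 + 3×option 3 + 1×option 4: cost 21, value 120
Best: 129 util.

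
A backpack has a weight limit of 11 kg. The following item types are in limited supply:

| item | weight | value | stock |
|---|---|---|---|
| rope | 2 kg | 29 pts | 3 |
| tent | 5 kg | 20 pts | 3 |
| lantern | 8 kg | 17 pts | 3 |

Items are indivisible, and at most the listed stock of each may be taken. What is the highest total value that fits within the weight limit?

107 pts

Top feasible selections:
- 3×rope + 1×tent: weight 11, value 107
- 3×rope: weight 6, value 87
- 2×rope + 1×tent: weight 9, value 78
- 2×rope: weight 4, value 58
Best: 107 pts.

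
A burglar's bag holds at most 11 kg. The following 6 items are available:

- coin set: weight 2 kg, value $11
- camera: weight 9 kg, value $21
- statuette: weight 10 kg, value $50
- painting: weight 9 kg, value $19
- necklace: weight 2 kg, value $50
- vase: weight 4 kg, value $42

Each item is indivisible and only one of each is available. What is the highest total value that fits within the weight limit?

$103

Check high-value combinations within 11 kg:
- coin set+necklace+vase: weight 2+2+4=8, value 11+50+42=103
- necklace+vase: weight 2+4=6, value 50+42=92
- camera+necklace: weight 9+2=11, value 21+50=71
Best: $103.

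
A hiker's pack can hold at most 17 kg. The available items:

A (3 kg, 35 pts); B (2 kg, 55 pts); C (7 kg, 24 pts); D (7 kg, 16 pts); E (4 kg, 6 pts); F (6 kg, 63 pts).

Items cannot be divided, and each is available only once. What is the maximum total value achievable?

159 pts

This is a 0/1 knapsack; check combinations near the capacity.
- A+B+E+F: weight 3+2+4+6=15, value 35+55+6+63=159
- A+B+F: weight 3+2+6=11, value 35+55+63=153
- B+C+F: weight 2+7+6=15, value 55+24+63=142
Best: 159 pts.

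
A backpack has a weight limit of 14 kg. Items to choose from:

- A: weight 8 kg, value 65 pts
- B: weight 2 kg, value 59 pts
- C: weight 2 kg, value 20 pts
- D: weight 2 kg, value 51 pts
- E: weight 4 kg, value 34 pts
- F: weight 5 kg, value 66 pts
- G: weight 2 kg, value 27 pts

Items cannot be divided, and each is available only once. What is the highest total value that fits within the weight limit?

223 pts

Check high-value combinations within 14 kg:
- B+C+D+F+G: weight 2+2+2+5+2=13, value 59+20+51+66+27=223
- B+D+E+F: weight 2+2+4+5=13, value 59+51+34+66=210
- B+D+F+G: weight 2+2+5+2=11, value 59+51+66+27=203
- A+B+D+G: weight 8+2+2+2=14, value 65+59+51+27=202
- B+C+D+F: weight 2+2+2+5=11, value 59+20+51+66=196
Best: 223 pts.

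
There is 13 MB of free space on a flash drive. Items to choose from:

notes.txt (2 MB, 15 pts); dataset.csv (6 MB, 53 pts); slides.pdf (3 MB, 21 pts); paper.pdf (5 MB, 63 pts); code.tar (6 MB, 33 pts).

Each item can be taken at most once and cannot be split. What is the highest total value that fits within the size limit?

This is a 0/1 knapsack; check combinations near the capacity.
- notes.txt+dataset.csv+paper.pdf: size 2+6+5=13, value 15+53+63=131
- dataset.csv+paper.pdf: size 6+5=11, value 53+63=116
- notes.txt+paper.pdf+code.tar: size 2+5+6=13, value 15+63+33=111
Best: 131 pts.

131 pts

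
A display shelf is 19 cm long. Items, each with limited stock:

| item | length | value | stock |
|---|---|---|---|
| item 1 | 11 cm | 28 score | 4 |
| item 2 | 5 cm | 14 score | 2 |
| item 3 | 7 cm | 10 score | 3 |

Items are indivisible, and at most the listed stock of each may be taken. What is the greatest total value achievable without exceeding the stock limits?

42 score

Best selections within length 19 and stock limits:
- 1×item 1 + 1×item 2: length 16, value 42
- 2×item 2 + 1×item 3: length 17, value 38
- 1×item 1 + 1×item 3: length 18, value 38
Best: 42 score.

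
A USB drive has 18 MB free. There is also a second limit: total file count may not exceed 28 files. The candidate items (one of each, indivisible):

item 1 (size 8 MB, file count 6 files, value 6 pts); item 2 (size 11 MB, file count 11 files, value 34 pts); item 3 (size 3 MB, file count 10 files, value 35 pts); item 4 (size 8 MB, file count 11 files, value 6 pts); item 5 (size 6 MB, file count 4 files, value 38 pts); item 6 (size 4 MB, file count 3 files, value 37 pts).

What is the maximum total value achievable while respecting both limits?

Feasible sets respecting both limits:
- item 3+item 5+item 6: size 13, file count 17, value 110
- item 2+item 3+item 6: size 18, file count 24, value 106
- item 1+item 5+item 6: size 18, file count 13, value 81
- item 4+item 5+item 6: size 18, file count 18, value 81
Best: 110 pts.

110 pts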